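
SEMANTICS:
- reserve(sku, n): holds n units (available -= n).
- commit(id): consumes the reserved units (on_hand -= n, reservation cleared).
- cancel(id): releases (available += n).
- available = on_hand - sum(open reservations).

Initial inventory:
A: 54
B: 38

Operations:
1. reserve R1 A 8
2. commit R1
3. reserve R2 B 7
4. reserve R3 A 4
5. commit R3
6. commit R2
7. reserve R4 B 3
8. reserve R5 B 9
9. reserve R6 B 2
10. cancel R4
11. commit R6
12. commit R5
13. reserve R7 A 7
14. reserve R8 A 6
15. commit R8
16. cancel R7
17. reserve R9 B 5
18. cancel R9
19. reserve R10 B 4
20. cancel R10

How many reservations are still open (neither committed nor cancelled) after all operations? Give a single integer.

Answer: 0

Derivation:
Step 1: reserve R1 A 8 -> on_hand[A=54 B=38] avail[A=46 B=38] open={R1}
Step 2: commit R1 -> on_hand[A=46 B=38] avail[A=46 B=38] open={}
Step 3: reserve R2 B 7 -> on_hand[A=46 B=38] avail[A=46 B=31] open={R2}
Step 4: reserve R3 A 4 -> on_hand[A=46 B=38] avail[A=42 B=31] open={R2,R3}
Step 5: commit R3 -> on_hand[A=42 B=38] avail[A=42 B=31] open={R2}
Step 6: commit R2 -> on_hand[A=42 B=31] avail[A=42 B=31] open={}
Step 7: reserve R4 B 3 -> on_hand[A=42 B=31] avail[A=42 B=28] open={R4}
Step 8: reserve R5 B 9 -> on_hand[A=42 B=31] avail[A=42 B=19] open={R4,R5}
Step 9: reserve R6 B 2 -> on_hand[A=42 B=31] avail[A=42 B=17] open={R4,R5,R6}
Step 10: cancel R4 -> on_hand[A=42 B=31] avail[A=42 B=20] open={R5,R6}
Step 11: commit R6 -> on_hand[A=42 B=29] avail[A=42 B=20] open={R5}
Step 12: commit R5 -> on_hand[A=42 B=20] avail[A=42 B=20] open={}
Step 13: reserve R7 A 7 -> on_hand[A=42 B=20] avail[A=35 B=20] open={R7}
Step 14: reserve R8 A 6 -> on_hand[A=42 B=20] avail[A=29 B=20] open={R7,R8}
Step 15: commit R8 -> on_hand[A=36 B=20] avail[A=29 B=20] open={R7}
Step 16: cancel R7 -> on_hand[A=36 B=20] avail[A=36 B=20] open={}
Step 17: reserve R9 B 5 -> on_hand[A=36 B=20] avail[A=36 B=15] open={R9}
Step 18: cancel R9 -> on_hand[A=36 B=20] avail[A=36 B=20] open={}
Step 19: reserve R10 B 4 -> on_hand[A=36 B=20] avail[A=36 B=16] open={R10}
Step 20: cancel R10 -> on_hand[A=36 B=20] avail[A=36 B=20] open={}
Open reservations: [] -> 0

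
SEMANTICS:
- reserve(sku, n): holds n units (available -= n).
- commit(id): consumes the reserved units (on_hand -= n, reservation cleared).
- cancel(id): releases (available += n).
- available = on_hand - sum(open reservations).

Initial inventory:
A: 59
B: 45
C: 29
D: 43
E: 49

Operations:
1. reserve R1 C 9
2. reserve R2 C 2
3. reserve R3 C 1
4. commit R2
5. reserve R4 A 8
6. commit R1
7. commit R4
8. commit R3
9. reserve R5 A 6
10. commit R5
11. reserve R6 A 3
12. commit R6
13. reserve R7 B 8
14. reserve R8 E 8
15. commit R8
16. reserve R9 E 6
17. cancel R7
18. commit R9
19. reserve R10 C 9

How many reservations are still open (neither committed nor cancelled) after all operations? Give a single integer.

Step 1: reserve R1 C 9 -> on_hand[A=59 B=45 C=29 D=43 E=49] avail[A=59 B=45 C=20 D=43 E=49] open={R1}
Step 2: reserve R2 C 2 -> on_hand[A=59 B=45 C=29 D=43 E=49] avail[A=59 B=45 C=18 D=43 E=49] open={R1,R2}
Step 3: reserve R3 C 1 -> on_hand[A=59 B=45 C=29 D=43 E=49] avail[A=59 B=45 C=17 D=43 E=49] open={R1,R2,R3}
Step 4: commit R2 -> on_hand[A=59 B=45 C=27 D=43 E=49] avail[A=59 B=45 C=17 D=43 E=49] open={R1,R3}
Step 5: reserve R4 A 8 -> on_hand[A=59 B=45 C=27 D=43 E=49] avail[A=51 B=45 C=17 D=43 E=49] open={R1,R3,R4}
Step 6: commit R1 -> on_hand[A=59 B=45 C=18 D=43 E=49] avail[A=51 B=45 C=17 D=43 E=49] open={R3,R4}
Step 7: commit R4 -> on_hand[A=51 B=45 C=18 D=43 E=49] avail[A=51 B=45 C=17 D=43 E=49] open={R3}
Step 8: commit R3 -> on_hand[A=51 B=45 C=17 D=43 E=49] avail[A=51 B=45 C=17 D=43 E=49] open={}
Step 9: reserve R5 A 6 -> on_hand[A=51 B=45 C=17 D=43 E=49] avail[A=45 B=45 C=17 D=43 E=49] open={R5}
Step 10: commit R5 -> on_hand[A=45 B=45 C=17 D=43 E=49] avail[A=45 B=45 C=17 D=43 E=49] open={}
Step 11: reserve R6 A 3 -> on_hand[A=45 B=45 C=17 D=43 E=49] avail[A=42 B=45 C=17 D=43 E=49] open={R6}
Step 12: commit R6 -> on_hand[A=42 B=45 C=17 D=43 E=49] avail[A=42 B=45 C=17 D=43 E=49] open={}
Step 13: reserve R7 B 8 -> on_hand[A=42 B=45 C=17 D=43 E=49] avail[A=42 B=37 C=17 D=43 E=49] open={R7}
Step 14: reserve R8 E 8 -> on_hand[A=42 B=45 C=17 D=43 E=49] avail[A=42 B=37 C=17 D=43 E=41] open={R7,R8}
Step 15: commit R8 -> on_hand[A=42 B=45 C=17 D=43 E=41] avail[A=42 B=37 C=17 D=43 E=41] open={R7}
Step 16: reserve R9 E 6 -> on_hand[A=42 B=45 C=17 D=43 E=41] avail[A=42 B=37 C=17 D=43 E=35] open={R7,R9}
Step 17: cancel R7 -> on_hand[A=42 B=45 C=17 D=43 E=41] avail[A=42 B=45 C=17 D=43 E=35] open={R9}
Step 18: commit R9 -> on_hand[A=42 B=45 C=17 D=43 E=35] avail[A=42 B=45 C=17 D=43 E=35] open={}
Step 19: reserve R10 C 9 -> on_hand[A=42 B=45 C=17 D=43 E=35] avail[A=42 B=45 C=8 D=43 E=35] open={R10}
Open reservations: ['R10'] -> 1

Answer: 1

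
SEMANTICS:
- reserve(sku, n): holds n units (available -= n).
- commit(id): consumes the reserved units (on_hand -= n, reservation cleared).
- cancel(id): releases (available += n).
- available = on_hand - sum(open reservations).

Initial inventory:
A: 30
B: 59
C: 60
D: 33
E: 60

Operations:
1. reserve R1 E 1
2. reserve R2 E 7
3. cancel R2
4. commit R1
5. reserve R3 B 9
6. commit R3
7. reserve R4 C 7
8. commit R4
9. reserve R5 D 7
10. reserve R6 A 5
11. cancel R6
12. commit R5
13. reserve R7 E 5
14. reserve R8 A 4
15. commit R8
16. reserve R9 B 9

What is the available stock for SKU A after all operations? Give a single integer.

Step 1: reserve R1 E 1 -> on_hand[A=30 B=59 C=60 D=33 E=60] avail[A=30 B=59 C=60 D=33 E=59] open={R1}
Step 2: reserve R2 E 7 -> on_hand[A=30 B=59 C=60 D=33 E=60] avail[A=30 B=59 C=60 D=33 E=52] open={R1,R2}
Step 3: cancel R2 -> on_hand[A=30 B=59 C=60 D=33 E=60] avail[A=30 B=59 C=60 D=33 E=59] open={R1}
Step 4: commit R1 -> on_hand[A=30 B=59 C=60 D=33 E=59] avail[A=30 B=59 C=60 D=33 E=59] open={}
Step 5: reserve R3 B 9 -> on_hand[A=30 B=59 C=60 D=33 E=59] avail[A=30 B=50 C=60 D=33 E=59] open={R3}
Step 6: commit R3 -> on_hand[A=30 B=50 C=60 D=33 E=59] avail[A=30 B=50 C=60 D=33 E=59] open={}
Step 7: reserve R4 C 7 -> on_hand[A=30 B=50 C=60 D=33 E=59] avail[A=30 B=50 C=53 D=33 E=59] open={R4}
Step 8: commit R4 -> on_hand[A=30 B=50 C=53 D=33 E=59] avail[A=30 B=50 C=53 D=33 E=59] open={}
Step 9: reserve R5 D 7 -> on_hand[A=30 B=50 C=53 D=33 E=59] avail[A=30 B=50 C=53 D=26 E=59] open={R5}
Step 10: reserve R6 A 5 -> on_hand[A=30 B=50 C=53 D=33 E=59] avail[A=25 B=50 C=53 D=26 E=59] open={R5,R6}
Step 11: cancel R6 -> on_hand[A=30 B=50 C=53 D=33 E=59] avail[A=30 B=50 C=53 D=26 E=59] open={R5}
Step 12: commit R5 -> on_hand[A=30 B=50 C=53 D=26 E=59] avail[A=30 B=50 C=53 D=26 E=59] open={}
Step 13: reserve R7 E 5 -> on_hand[A=30 B=50 C=53 D=26 E=59] avail[A=30 B=50 C=53 D=26 E=54] open={R7}
Step 14: reserve R8 A 4 -> on_hand[A=30 B=50 C=53 D=26 E=59] avail[A=26 B=50 C=53 D=26 E=54] open={R7,R8}
Step 15: commit R8 -> on_hand[A=26 B=50 C=53 D=26 E=59] avail[A=26 B=50 C=53 D=26 E=54] open={R7}
Step 16: reserve R9 B 9 -> on_hand[A=26 B=50 C=53 D=26 E=59] avail[A=26 B=41 C=53 D=26 E=54] open={R7,R9}
Final available[A] = 26

Answer: 26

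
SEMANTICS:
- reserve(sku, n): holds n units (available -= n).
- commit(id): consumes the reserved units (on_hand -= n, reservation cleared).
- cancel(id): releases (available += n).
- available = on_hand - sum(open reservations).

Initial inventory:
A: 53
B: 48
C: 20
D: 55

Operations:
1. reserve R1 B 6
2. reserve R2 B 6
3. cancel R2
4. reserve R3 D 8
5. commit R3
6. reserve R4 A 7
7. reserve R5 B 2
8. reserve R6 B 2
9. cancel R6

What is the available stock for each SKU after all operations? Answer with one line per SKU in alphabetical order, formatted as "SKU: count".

Step 1: reserve R1 B 6 -> on_hand[A=53 B=48 C=20 D=55] avail[A=53 B=42 C=20 D=55] open={R1}
Step 2: reserve R2 B 6 -> on_hand[A=53 B=48 C=20 D=55] avail[A=53 B=36 C=20 D=55] open={R1,R2}
Step 3: cancel R2 -> on_hand[A=53 B=48 C=20 D=55] avail[A=53 B=42 C=20 D=55] open={R1}
Step 4: reserve R3 D 8 -> on_hand[A=53 B=48 C=20 D=55] avail[A=53 B=42 C=20 D=47] open={R1,R3}
Step 5: commit R3 -> on_hand[A=53 B=48 C=20 D=47] avail[A=53 B=42 C=20 D=47] open={R1}
Step 6: reserve R4 A 7 -> on_hand[A=53 B=48 C=20 D=47] avail[A=46 B=42 C=20 D=47] open={R1,R4}
Step 7: reserve R5 B 2 -> on_hand[A=53 B=48 C=20 D=47] avail[A=46 B=40 C=20 D=47] open={R1,R4,R5}
Step 8: reserve R6 B 2 -> on_hand[A=53 B=48 C=20 D=47] avail[A=46 B=38 C=20 D=47] open={R1,R4,R5,R6}
Step 9: cancel R6 -> on_hand[A=53 B=48 C=20 D=47] avail[A=46 B=40 C=20 D=47] open={R1,R4,R5}

Answer: A: 46
B: 40
C: 20
D: 47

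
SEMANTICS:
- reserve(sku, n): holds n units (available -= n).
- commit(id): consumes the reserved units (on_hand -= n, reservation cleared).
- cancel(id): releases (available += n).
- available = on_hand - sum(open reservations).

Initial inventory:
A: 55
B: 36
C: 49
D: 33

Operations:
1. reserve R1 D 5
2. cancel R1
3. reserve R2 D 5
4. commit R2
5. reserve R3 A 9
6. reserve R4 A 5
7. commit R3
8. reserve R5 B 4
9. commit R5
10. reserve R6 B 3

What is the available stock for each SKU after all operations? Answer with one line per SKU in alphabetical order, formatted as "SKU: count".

Step 1: reserve R1 D 5 -> on_hand[A=55 B=36 C=49 D=33] avail[A=55 B=36 C=49 D=28] open={R1}
Step 2: cancel R1 -> on_hand[A=55 B=36 C=49 D=33] avail[A=55 B=36 C=49 D=33] open={}
Step 3: reserve R2 D 5 -> on_hand[A=55 B=36 C=49 D=33] avail[A=55 B=36 C=49 D=28] open={R2}
Step 4: commit R2 -> on_hand[A=55 B=36 C=49 D=28] avail[A=55 B=36 C=49 D=28] open={}
Step 5: reserve R3 A 9 -> on_hand[A=55 B=36 C=49 D=28] avail[A=46 B=36 C=49 D=28] open={R3}
Step 6: reserve R4 A 5 -> on_hand[A=55 B=36 C=49 D=28] avail[A=41 B=36 C=49 D=28] open={R3,R4}
Step 7: commit R3 -> on_hand[A=46 B=36 C=49 D=28] avail[A=41 B=36 C=49 D=28] open={R4}
Step 8: reserve R5 B 4 -> on_hand[A=46 B=36 C=49 D=28] avail[A=41 B=32 C=49 D=28] open={R4,R5}
Step 9: commit R5 -> on_hand[A=46 B=32 C=49 D=28] avail[A=41 B=32 C=49 D=28] open={R4}
Step 10: reserve R6 B 3 -> on_hand[A=46 B=32 C=49 D=28] avail[A=41 B=29 C=49 D=28] open={R4,R6}

Answer: A: 41
B: 29
C: 49
D: 28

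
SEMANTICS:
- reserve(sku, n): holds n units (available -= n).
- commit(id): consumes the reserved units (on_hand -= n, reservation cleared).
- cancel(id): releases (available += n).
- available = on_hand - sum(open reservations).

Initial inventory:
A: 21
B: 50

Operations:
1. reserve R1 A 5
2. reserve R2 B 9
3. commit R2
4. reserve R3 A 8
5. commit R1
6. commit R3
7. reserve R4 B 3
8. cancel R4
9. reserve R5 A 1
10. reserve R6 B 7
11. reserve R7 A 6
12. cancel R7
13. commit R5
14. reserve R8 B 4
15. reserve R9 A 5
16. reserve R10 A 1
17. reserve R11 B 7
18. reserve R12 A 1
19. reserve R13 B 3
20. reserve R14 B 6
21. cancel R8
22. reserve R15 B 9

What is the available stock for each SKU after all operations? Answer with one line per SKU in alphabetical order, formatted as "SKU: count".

Step 1: reserve R1 A 5 -> on_hand[A=21 B=50] avail[A=16 B=50] open={R1}
Step 2: reserve R2 B 9 -> on_hand[A=21 B=50] avail[A=16 B=41] open={R1,R2}
Step 3: commit R2 -> on_hand[A=21 B=41] avail[A=16 B=41] open={R1}
Step 4: reserve R3 A 8 -> on_hand[A=21 B=41] avail[A=8 B=41] open={R1,R3}
Step 5: commit R1 -> on_hand[A=16 B=41] avail[A=8 B=41] open={R3}
Step 6: commit R3 -> on_hand[A=8 B=41] avail[A=8 B=41] open={}
Step 7: reserve R4 B 3 -> on_hand[A=8 B=41] avail[A=8 B=38] open={R4}
Step 8: cancel R4 -> on_hand[A=8 B=41] avail[A=8 B=41] open={}
Step 9: reserve R5 A 1 -> on_hand[A=8 B=41] avail[A=7 B=41] open={R5}
Step 10: reserve R6 B 7 -> on_hand[A=8 B=41] avail[A=7 B=34] open={R5,R6}
Step 11: reserve R7 A 6 -> on_hand[A=8 B=41] avail[A=1 B=34] open={R5,R6,R7}
Step 12: cancel R7 -> on_hand[A=8 B=41] avail[A=7 B=34] open={R5,R6}
Step 13: commit R5 -> on_hand[A=7 B=41] avail[A=7 B=34] open={R6}
Step 14: reserve R8 B 4 -> on_hand[A=7 B=41] avail[A=7 B=30] open={R6,R8}
Step 15: reserve R9 A 5 -> on_hand[A=7 B=41] avail[A=2 B=30] open={R6,R8,R9}
Step 16: reserve R10 A 1 -> on_hand[A=7 B=41] avail[A=1 B=30] open={R10,R6,R8,R9}
Step 17: reserve R11 B 7 -> on_hand[A=7 B=41] avail[A=1 B=23] open={R10,R11,R6,R8,R9}
Step 18: reserve R12 A 1 -> on_hand[A=7 B=41] avail[A=0 B=23] open={R10,R11,R12,R6,R8,R9}
Step 19: reserve R13 B 3 -> on_hand[A=7 B=41] avail[A=0 B=20] open={R10,R11,R12,R13,R6,R8,R9}
Step 20: reserve R14 B 6 -> on_hand[A=7 B=41] avail[A=0 B=14] open={R10,R11,R12,R13,R14,R6,R8,R9}
Step 21: cancel R8 -> on_hand[A=7 B=41] avail[A=0 B=18] open={R10,R11,R12,R13,R14,R6,R9}
Step 22: reserve R15 B 9 -> on_hand[A=7 B=41] avail[A=0 B=9] open={R10,R11,R12,R13,R14,R15,R6,R9}

Answer: A: 0
B: 9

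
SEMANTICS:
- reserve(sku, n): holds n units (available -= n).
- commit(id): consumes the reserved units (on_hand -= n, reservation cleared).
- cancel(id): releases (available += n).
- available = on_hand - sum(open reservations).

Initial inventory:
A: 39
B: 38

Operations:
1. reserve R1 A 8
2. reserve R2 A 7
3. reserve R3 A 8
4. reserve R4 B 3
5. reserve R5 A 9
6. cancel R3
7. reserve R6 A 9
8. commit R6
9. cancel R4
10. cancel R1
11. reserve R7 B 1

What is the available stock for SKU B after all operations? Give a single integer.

Answer: 37

Derivation:
Step 1: reserve R1 A 8 -> on_hand[A=39 B=38] avail[A=31 B=38] open={R1}
Step 2: reserve R2 A 7 -> on_hand[A=39 B=38] avail[A=24 B=38] open={R1,R2}
Step 3: reserve R3 A 8 -> on_hand[A=39 B=38] avail[A=16 B=38] open={R1,R2,R3}
Step 4: reserve R4 B 3 -> on_hand[A=39 B=38] avail[A=16 B=35] open={R1,R2,R3,R4}
Step 5: reserve R5 A 9 -> on_hand[A=39 B=38] avail[A=7 B=35] open={R1,R2,R3,R4,R5}
Step 6: cancel R3 -> on_hand[A=39 B=38] avail[A=15 B=35] open={R1,R2,R4,R5}
Step 7: reserve R6 A 9 -> on_hand[A=39 B=38] avail[A=6 B=35] open={R1,R2,R4,R5,R6}
Step 8: commit R6 -> on_hand[A=30 B=38] avail[A=6 B=35] open={R1,R2,R4,R5}
Step 9: cancel R4 -> on_hand[A=30 B=38] avail[A=6 B=38] open={R1,R2,R5}
Step 10: cancel R1 -> on_hand[A=30 B=38] avail[A=14 B=38] open={R2,R5}
Step 11: reserve R7 B 1 -> on_hand[A=30 B=38] avail[A=14 B=37] open={R2,R5,R7}
Final available[B] = 37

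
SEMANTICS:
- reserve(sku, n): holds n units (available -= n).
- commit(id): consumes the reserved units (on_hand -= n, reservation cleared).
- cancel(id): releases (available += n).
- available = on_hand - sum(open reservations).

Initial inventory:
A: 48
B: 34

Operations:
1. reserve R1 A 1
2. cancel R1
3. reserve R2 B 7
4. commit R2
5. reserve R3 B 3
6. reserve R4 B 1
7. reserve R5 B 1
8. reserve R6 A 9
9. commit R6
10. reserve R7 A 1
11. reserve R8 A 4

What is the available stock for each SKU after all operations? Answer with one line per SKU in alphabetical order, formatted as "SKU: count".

Answer: A: 34
B: 22

Derivation:
Step 1: reserve R1 A 1 -> on_hand[A=48 B=34] avail[A=47 B=34] open={R1}
Step 2: cancel R1 -> on_hand[A=48 B=34] avail[A=48 B=34] open={}
Step 3: reserve R2 B 7 -> on_hand[A=48 B=34] avail[A=48 B=27] open={R2}
Step 4: commit R2 -> on_hand[A=48 B=27] avail[A=48 B=27] open={}
Step 5: reserve R3 B 3 -> on_hand[A=48 B=27] avail[A=48 B=24] open={R3}
Step 6: reserve R4 B 1 -> on_hand[A=48 B=27] avail[A=48 B=23] open={R3,R4}
Step 7: reserve R5 B 1 -> on_hand[A=48 B=27] avail[A=48 B=22] open={R3,R4,R5}
Step 8: reserve R6 A 9 -> on_hand[A=48 B=27] avail[A=39 B=22] open={R3,R4,R5,R6}
Step 9: commit R6 -> on_hand[A=39 B=27] avail[A=39 B=22] open={R3,R4,R5}
Step 10: reserve R7 A 1 -> on_hand[A=39 B=27] avail[A=38 B=22] open={R3,R4,R5,R7}
Step 11: reserve R8 A 4 -> on_hand[A=39 B=27] avail[A=34 B=22] open={R3,R4,R5,R7,R8}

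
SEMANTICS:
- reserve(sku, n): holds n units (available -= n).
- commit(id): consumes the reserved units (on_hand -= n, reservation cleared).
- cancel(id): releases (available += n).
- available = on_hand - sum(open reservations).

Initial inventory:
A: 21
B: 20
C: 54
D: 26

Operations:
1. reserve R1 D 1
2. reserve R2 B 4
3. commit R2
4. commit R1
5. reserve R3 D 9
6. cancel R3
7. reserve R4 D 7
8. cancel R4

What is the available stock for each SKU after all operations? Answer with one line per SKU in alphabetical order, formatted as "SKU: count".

Step 1: reserve R1 D 1 -> on_hand[A=21 B=20 C=54 D=26] avail[A=21 B=20 C=54 D=25] open={R1}
Step 2: reserve R2 B 4 -> on_hand[A=21 B=20 C=54 D=26] avail[A=21 B=16 C=54 D=25] open={R1,R2}
Step 3: commit R2 -> on_hand[A=21 B=16 C=54 D=26] avail[A=21 B=16 C=54 D=25] open={R1}
Step 4: commit R1 -> on_hand[A=21 B=16 C=54 D=25] avail[A=21 B=16 C=54 D=25] open={}
Step 5: reserve R3 D 9 -> on_hand[A=21 B=16 C=54 D=25] avail[A=21 B=16 C=54 D=16] open={R3}
Step 6: cancel R3 -> on_hand[A=21 B=16 C=54 D=25] avail[A=21 B=16 C=54 D=25] open={}
Step 7: reserve R4 D 7 -> on_hand[A=21 B=16 C=54 D=25] avail[A=21 B=16 C=54 D=18] open={R4}
Step 8: cancel R4 -> on_hand[A=21 B=16 C=54 D=25] avail[A=21 B=16 C=54 D=25] open={}

Answer: A: 21
B: 16
C: 54
D: 25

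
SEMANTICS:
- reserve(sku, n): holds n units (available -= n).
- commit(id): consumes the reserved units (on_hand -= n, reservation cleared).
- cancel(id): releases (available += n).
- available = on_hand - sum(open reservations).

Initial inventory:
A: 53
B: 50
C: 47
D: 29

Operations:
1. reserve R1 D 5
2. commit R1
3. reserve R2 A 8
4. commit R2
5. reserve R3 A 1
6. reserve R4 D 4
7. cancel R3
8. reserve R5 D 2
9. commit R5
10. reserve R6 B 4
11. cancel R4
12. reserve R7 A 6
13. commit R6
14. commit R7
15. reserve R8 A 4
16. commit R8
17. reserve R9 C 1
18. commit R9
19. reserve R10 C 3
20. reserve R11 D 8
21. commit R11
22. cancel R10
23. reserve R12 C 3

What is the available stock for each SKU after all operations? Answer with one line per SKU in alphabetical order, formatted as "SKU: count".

Step 1: reserve R1 D 5 -> on_hand[A=53 B=50 C=47 D=29] avail[A=53 B=50 C=47 D=24] open={R1}
Step 2: commit R1 -> on_hand[A=53 B=50 C=47 D=24] avail[A=53 B=50 C=47 D=24] open={}
Step 3: reserve R2 A 8 -> on_hand[A=53 B=50 C=47 D=24] avail[A=45 B=50 C=47 D=24] open={R2}
Step 4: commit R2 -> on_hand[A=45 B=50 C=47 D=24] avail[A=45 B=50 C=47 D=24] open={}
Step 5: reserve R3 A 1 -> on_hand[A=45 B=50 C=47 D=24] avail[A=44 B=50 C=47 D=24] open={R3}
Step 6: reserve R4 D 4 -> on_hand[A=45 B=50 C=47 D=24] avail[A=44 B=50 C=47 D=20] open={R3,R4}
Step 7: cancel R3 -> on_hand[A=45 B=50 C=47 D=24] avail[A=45 B=50 C=47 D=20] open={R4}
Step 8: reserve R5 D 2 -> on_hand[A=45 B=50 C=47 D=24] avail[A=45 B=50 C=47 D=18] open={R4,R5}
Step 9: commit R5 -> on_hand[A=45 B=50 C=47 D=22] avail[A=45 B=50 C=47 D=18] open={R4}
Step 10: reserve R6 B 4 -> on_hand[A=45 B=50 C=47 D=22] avail[A=45 B=46 C=47 D=18] open={R4,R6}
Step 11: cancel R4 -> on_hand[A=45 B=50 C=47 D=22] avail[A=45 B=46 C=47 D=22] open={R6}
Step 12: reserve R7 A 6 -> on_hand[A=45 B=50 C=47 D=22] avail[A=39 B=46 C=47 D=22] open={R6,R7}
Step 13: commit R6 -> on_hand[A=45 B=46 C=47 D=22] avail[A=39 B=46 C=47 D=22] open={R7}
Step 14: commit R7 -> on_hand[A=39 B=46 C=47 D=22] avail[A=39 B=46 C=47 D=22] open={}
Step 15: reserve R8 A 4 -> on_hand[A=39 B=46 C=47 D=22] avail[A=35 B=46 C=47 D=22] open={R8}
Step 16: commit R8 -> on_hand[A=35 B=46 C=47 D=22] avail[A=35 B=46 C=47 D=22] open={}
Step 17: reserve R9 C 1 -> on_hand[A=35 B=46 C=47 D=22] avail[A=35 B=46 C=46 D=22] open={R9}
Step 18: commit R9 -> on_hand[A=35 B=46 C=46 D=22] avail[A=35 B=46 C=46 D=22] open={}
Step 19: reserve R10 C 3 -> on_hand[A=35 B=46 C=46 D=22] avail[A=35 B=46 C=43 D=22] open={R10}
Step 20: reserve R11 D 8 -> on_hand[A=35 B=46 C=46 D=22] avail[A=35 B=46 C=43 D=14] open={R10,R11}
Step 21: commit R11 -> on_hand[A=35 B=46 C=46 D=14] avail[A=35 B=46 C=43 D=14] open={R10}
Step 22: cancel R10 -> on_hand[A=35 B=46 C=46 D=14] avail[A=35 B=46 C=46 D=14] open={}
Step 23: reserve R12 C 3 -> on_hand[A=35 B=46 C=46 D=14] avail[A=35 B=46 C=43 D=14] open={R12}

Answer: A: 35
B: 46
C: 43
D: 14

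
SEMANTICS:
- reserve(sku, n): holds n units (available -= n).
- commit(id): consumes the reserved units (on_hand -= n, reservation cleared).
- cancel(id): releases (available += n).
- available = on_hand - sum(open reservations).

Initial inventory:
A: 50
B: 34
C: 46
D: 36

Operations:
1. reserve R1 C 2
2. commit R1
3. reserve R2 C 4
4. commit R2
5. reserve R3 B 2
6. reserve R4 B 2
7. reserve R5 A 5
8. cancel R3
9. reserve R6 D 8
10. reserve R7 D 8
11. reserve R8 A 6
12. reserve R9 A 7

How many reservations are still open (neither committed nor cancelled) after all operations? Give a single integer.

Answer: 6

Derivation:
Step 1: reserve R1 C 2 -> on_hand[A=50 B=34 C=46 D=36] avail[A=50 B=34 C=44 D=36] open={R1}
Step 2: commit R1 -> on_hand[A=50 B=34 C=44 D=36] avail[A=50 B=34 C=44 D=36] open={}
Step 3: reserve R2 C 4 -> on_hand[A=50 B=34 C=44 D=36] avail[A=50 B=34 C=40 D=36] open={R2}
Step 4: commit R2 -> on_hand[A=50 B=34 C=40 D=36] avail[A=50 B=34 C=40 D=36] open={}
Step 5: reserve R3 B 2 -> on_hand[A=50 B=34 C=40 D=36] avail[A=50 B=32 C=40 D=36] open={R3}
Step 6: reserve R4 B 2 -> on_hand[A=50 B=34 C=40 D=36] avail[A=50 B=30 C=40 D=36] open={R3,R4}
Step 7: reserve R5 A 5 -> on_hand[A=50 B=34 C=40 D=36] avail[A=45 B=30 C=40 D=36] open={R3,R4,R5}
Step 8: cancel R3 -> on_hand[A=50 B=34 C=40 D=36] avail[A=45 B=32 C=40 D=36] open={R4,R5}
Step 9: reserve R6 D 8 -> on_hand[A=50 B=34 C=40 D=36] avail[A=45 B=32 C=40 D=28] open={R4,R5,R6}
Step 10: reserve R7 D 8 -> on_hand[A=50 B=34 C=40 D=36] avail[A=45 B=32 C=40 D=20] open={R4,R5,R6,R7}
Step 11: reserve R8 A 6 -> on_hand[A=50 B=34 C=40 D=36] avail[A=39 B=32 C=40 D=20] open={R4,R5,R6,R7,R8}
Step 12: reserve R9 A 7 -> on_hand[A=50 B=34 C=40 D=36] avail[A=32 B=32 C=40 D=20] open={R4,R5,R6,R7,R8,R9}
Open reservations: ['R4', 'R5', 'R6', 'R7', 'R8', 'R9'] -> 6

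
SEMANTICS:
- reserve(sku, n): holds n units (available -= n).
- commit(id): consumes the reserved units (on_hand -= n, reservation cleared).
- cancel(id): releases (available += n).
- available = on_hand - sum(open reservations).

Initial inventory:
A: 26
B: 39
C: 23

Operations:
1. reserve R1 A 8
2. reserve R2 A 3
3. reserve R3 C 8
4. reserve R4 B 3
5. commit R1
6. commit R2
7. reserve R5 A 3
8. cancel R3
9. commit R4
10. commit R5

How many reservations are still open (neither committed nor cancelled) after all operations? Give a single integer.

Answer: 0

Derivation:
Step 1: reserve R1 A 8 -> on_hand[A=26 B=39 C=23] avail[A=18 B=39 C=23] open={R1}
Step 2: reserve R2 A 3 -> on_hand[A=26 B=39 C=23] avail[A=15 B=39 C=23] open={R1,R2}
Step 3: reserve R3 C 8 -> on_hand[A=26 B=39 C=23] avail[A=15 B=39 C=15] open={R1,R2,R3}
Step 4: reserve R4 B 3 -> on_hand[A=26 B=39 C=23] avail[A=15 B=36 C=15] open={R1,R2,R3,R4}
Step 5: commit R1 -> on_hand[A=18 B=39 C=23] avail[A=15 B=36 C=15] open={R2,R3,R4}
Step 6: commit R2 -> on_hand[A=15 B=39 C=23] avail[A=15 B=36 C=15] open={R3,R4}
Step 7: reserve R5 A 3 -> on_hand[A=15 B=39 C=23] avail[A=12 B=36 C=15] open={R3,R4,R5}
Step 8: cancel R3 -> on_hand[A=15 B=39 C=23] avail[A=12 B=36 C=23] open={R4,R5}
Step 9: commit R4 -> on_hand[A=15 B=36 C=23] avail[A=12 B=36 C=23] open={R5}
Step 10: commit R5 -> on_hand[A=12 B=36 C=23] avail[A=12 B=36 C=23] open={}
Open reservations: [] -> 0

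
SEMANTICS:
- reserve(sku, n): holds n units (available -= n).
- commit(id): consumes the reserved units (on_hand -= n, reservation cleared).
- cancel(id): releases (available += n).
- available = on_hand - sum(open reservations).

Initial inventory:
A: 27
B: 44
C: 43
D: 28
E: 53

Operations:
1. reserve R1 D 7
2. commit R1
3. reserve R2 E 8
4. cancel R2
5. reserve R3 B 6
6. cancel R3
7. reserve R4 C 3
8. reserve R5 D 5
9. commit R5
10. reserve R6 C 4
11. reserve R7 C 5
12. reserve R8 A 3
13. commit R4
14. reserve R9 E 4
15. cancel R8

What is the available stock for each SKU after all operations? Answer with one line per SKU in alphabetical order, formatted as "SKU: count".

Step 1: reserve R1 D 7 -> on_hand[A=27 B=44 C=43 D=28 E=53] avail[A=27 B=44 C=43 D=21 E=53] open={R1}
Step 2: commit R1 -> on_hand[A=27 B=44 C=43 D=21 E=53] avail[A=27 B=44 C=43 D=21 E=53] open={}
Step 3: reserve R2 E 8 -> on_hand[A=27 B=44 C=43 D=21 E=53] avail[A=27 B=44 C=43 D=21 E=45] open={R2}
Step 4: cancel R2 -> on_hand[A=27 B=44 C=43 D=21 E=53] avail[A=27 B=44 C=43 D=21 E=53] open={}
Step 5: reserve R3 B 6 -> on_hand[A=27 B=44 C=43 D=21 E=53] avail[A=27 B=38 C=43 D=21 E=53] open={R3}
Step 6: cancel R3 -> on_hand[A=27 B=44 C=43 D=21 E=53] avail[A=27 B=44 C=43 D=21 E=53] open={}
Step 7: reserve R4 C 3 -> on_hand[A=27 B=44 C=43 D=21 E=53] avail[A=27 B=44 C=40 D=21 E=53] open={R4}
Step 8: reserve R5 D 5 -> on_hand[A=27 B=44 C=43 D=21 E=53] avail[A=27 B=44 C=40 D=16 E=53] open={R4,R5}
Step 9: commit R5 -> on_hand[A=27 B=44 C=43 D=16 E=53] avail[A=27 B=44 C=40 D=16 E=53] open={R4}
Step 10: reserve R6 C 4 -> on_hand[A=27 B=44 C=43 D=16 E=53] avail[A=27 B=44 C=36 D=16 E=53] open={R4,R6}
Step 11: reserve R7 C 5 -> on_hand[A=27 B=44 C=43 D=16 E=53] avail[A=27 B=44 C=31 D=16 E=53] open={R4,R6,R7}
Step 12: reserve R8 A 3 -> on_hand[A=27 B=44 C=43 D=16 E=53] avail[A=24 B=44 C=31 D=16 E=53] open={R4,R6,R7,R8}
Step 13: commit R4 -> on_hand[A=27 B=44 C=40 D=16 E=53] avail[A=24 B=44 C=31 D=16 E=53] open={R6,R7,R8}
Step 14: reserve R9 E 4 -> on_hand[A=27 B=44 C=40 D=16 E=53] avail[A=24 B=44 C=31 D=16 E=49] open={R6,R7,R8,R9}
Step 15: cancel R8 -> on_hand[A=27 B=44 C=40 D=16 E=53] avail[A=27 B=44 C=31 D=16 E=49] open={R6,R7,R9}

Answer: A: 27
B: 44
C: 31
D: 16
E: 49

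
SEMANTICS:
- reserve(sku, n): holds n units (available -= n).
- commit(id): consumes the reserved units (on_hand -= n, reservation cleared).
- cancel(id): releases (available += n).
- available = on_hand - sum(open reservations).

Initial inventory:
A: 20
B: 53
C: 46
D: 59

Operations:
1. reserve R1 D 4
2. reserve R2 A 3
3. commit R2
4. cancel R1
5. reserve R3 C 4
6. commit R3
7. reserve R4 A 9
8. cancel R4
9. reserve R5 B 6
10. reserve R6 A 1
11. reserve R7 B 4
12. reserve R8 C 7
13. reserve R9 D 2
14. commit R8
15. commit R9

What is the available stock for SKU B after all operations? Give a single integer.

Step 1: reserve R1 D 4 -> on_hand[A=20 B=53 C=46 D=59] avail[A=20 B=53 C=46 D=55] open={R1}
Step 2: reserve R2 A 3 -> on_hand[A=20 B=53 C=46 D=59] avail[A=17 B=53 C=46 D=55] open={R1,R2}
Step 3: commit R2 -> on_hand[A=17 B=53 C=46 D=59] avail[A=17 B=53 C=46 D=55] open={R1}
Step 4: cancel R1 -> on_hand[A=17 B=53 C=46 D=59] avail[A=17 B=53 C=46 D=59] open={}
Step 5: reserve R3 C 4 -> on_hand[A=17 B=53 C=46 D=59] avail[A=17 B=53 C=42 D=59] open={R3}
Step 6: commit R3 -> on_hand[A=17 B=53 C=42 D=59] avail[A=17 B=53 C=42 D=59] open={}
Step 7: reserve R4 A 9 -> on_hand[A=17 B=53 C=42 D=59] avail[A=8 B=53 C=42 D=59] open={R4}
Step 8: cancel R4 -> on_hand[A=17 B=53 C=42 D=59] avail[A=17 B=53 C=42 D=59] open={}
Step 9: reserve R5 B 6 -> on_hand[A=17 B=53 C=42 D=59] avail[A=17 B=47 C=42 D=59] open={R5}
Step 10: reserve R6 A 1 -> on_hand[A=17 B=53 C=42 D=59] avail[A=16 B=47 C=42 D=59] open={R5,R6}
Step 11: reserve R7 B 4 -> on_hand[A=17 B=53 C=42 D=59] avail[A=16 B=43 C=42 D=59] open={R5,R6,R7}
Step 12: reserve R8 C 7 -> on_hand[A=17 B=53 C=42 D=59] avail[A=16 B=43 C=35 D=59] open={R5,R6,R7,R8}
Step 13: reserve R9 D 2 -> on_hand[A=17 B=53 C=42 D=59] avail[A=16 B=43 C=35 D=57] open={R5,R6,R7,R8,R9}
Step 14: commit R8 -> on_hand[A=17 B=53 C=35 D=59] avail[A=16 B=43 C=35 D=57] open={R5,R6,R7,R9}
Step 15: commit R9 -> on_hand[A=17 B=53 C=35 D=57] avail[A=16 B=43 C=35 D=57] open={R5,R6,R7}
Final available[B] = 43

Answer: 43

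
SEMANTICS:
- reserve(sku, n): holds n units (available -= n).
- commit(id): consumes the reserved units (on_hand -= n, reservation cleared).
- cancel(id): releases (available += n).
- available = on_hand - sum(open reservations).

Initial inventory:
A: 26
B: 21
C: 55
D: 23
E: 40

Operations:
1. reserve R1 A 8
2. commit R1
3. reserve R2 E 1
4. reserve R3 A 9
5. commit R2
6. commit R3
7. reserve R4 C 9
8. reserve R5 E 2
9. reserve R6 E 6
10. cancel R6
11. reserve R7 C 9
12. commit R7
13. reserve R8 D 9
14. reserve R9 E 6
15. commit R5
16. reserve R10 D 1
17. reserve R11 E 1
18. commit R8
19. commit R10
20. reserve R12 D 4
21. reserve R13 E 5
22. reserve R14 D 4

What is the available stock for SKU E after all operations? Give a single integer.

Answer: 25

Derivation:
Step 1: reserve R1 A 8 -> on_hand[A=26 B=21 C=55 D=23 E=40] avail[A=18 B=21 C=55 D=23 E=40] open={R1}
Step 2: commit R1 -> on_hand[A=18 B=21 C=55 D=23 E=40] avail[A=18 B=21 C=55 D=23 E=40] open={}
Step 3: reserve R2 E 1 -> on_hand[A=18 B=21 C=55 D=23 E=40] avail[A=18 B=21 C=55 D=23 E=39] open={R2}
Step 4: reserve R3 A 9 -> on_hand[A=18 B=21 C=55 D=23 E=40] avail[A=9 B=21 C=55 D=23 E=39] open={R2,R3}
Step 5: commit R2 -> on_hand[A=18 B=21 C=55 D=23 E=39] avail[A=9 B=21 C=55 D=23 E=39] open={R3}
Step 6: commit R3 -> on_hand[A=9 B=21 C=55 D=23 E=39] avail[A=9 B=21 C=55 D=23 E=39] open={}
Step 7: reserve R4 C 9 -> on_hand[A=9 B=21 C=55 D=23 E=39] avail[A=9 B=21 C=46 D=23 E=39] open={R4}
Step 8: reserve R5 E 2 -> on_hand[A=9 B=21 C=55 D=23 E=39] avail[A=9 B=21 C=46 D=23 E=37] open={R4,R5}
Step 9: reserve R6 E 6 -> on_hand[A=9 B=21 C=55 D=23 E=39] avail[A=9 B=21 C=46 D=23 E=31] open={R4,R5,R6}
Step 10: cancel R6 -> on_hand[A=9 B=21 C=55 D=23 E=39] avail[A=9 B=21 C=46 D=23 E=37] open={R4,R5}
Step 11: reserve R7 C 9 -> on_hand[A=9 B=21 C=55 D=23 E=39] avail[A=9 B=21 C=37 D=23 E=37] open={R4,R5,R7}
Step 12: commit R7 -> on_hand[A=9 B=21 C=46 D=23 E=39] avail[A=9 B=21 C=37 D=23 E=37] open={R4,R5}
Step 13: reserve R8 D 9 -> on_hand[A=9 B=21 C=46 D=23 E=39] avail[A=9 B=21 C=37 D=14 E=37] open={R4,R5,R8}
Step 14: reserve R9 E 6 -> on_hand[A=9 B=21 C=46 D=23 E=39] avail[A=9 B=21 C=37 D=14 E=31] open={R4,R5,R8,R9}
Step 15: commit R5 -> on_hand[A=9 B=21 C=46 D=23 E=37] avail[A=9 B=21 C=37 D=14 E=31] open={R4,R8,R9}
Step 16: reserve R10 D 1 -> on_hand[A=9 B=21 C=46 D=23 E=37] avail[A=9 B=21 C=37 D=13 E=31] open={R10,R4,R8,R9}
Step 17: reserve R11 E 1 -> on_hand[A=9 B=21 C=46 D=23 E=37] avail[A=9 B=21 C=37 D=13 E=30] open={R10,R11,R4,R8,R9}
Step 18: commit R8 -> on_hand[A=9 B=21 C=46 D=14 E=37] avail[A=9 B=21 C=37 D=13 E=30] open={R10,R11,R4,R9}
Step 19: commit R10 -> on_hand[A=9 B=21 C=46 D=13 E=37] avail[A=9 B=21 C=37 D=13 E=30] open={R11,R4,R9}
Step 20: reserve R12 D 4 -> on_hand[A=9 B=21 C=46 D=13 E=37] avail[A=9 B=21 C=37 D=9 E=30] open={R11,R12,R4,R9}
Step 21: reserve R13 E 5 -> on_hand[A=9 B=21 C=46 D=13 E=37] avail[A=9 B=21 C=37 D=9 E=25] open={R11,R12,R13,R4,R9}
Step 22: reserve R14 D 4 -> on_hand[A=9 B=21 C=46 D=13 E=37] avail[A=9 B=21 C=37 D=5 E=25] open={R11,R12,R13,R14,R4,R9}
Final available[E] = 25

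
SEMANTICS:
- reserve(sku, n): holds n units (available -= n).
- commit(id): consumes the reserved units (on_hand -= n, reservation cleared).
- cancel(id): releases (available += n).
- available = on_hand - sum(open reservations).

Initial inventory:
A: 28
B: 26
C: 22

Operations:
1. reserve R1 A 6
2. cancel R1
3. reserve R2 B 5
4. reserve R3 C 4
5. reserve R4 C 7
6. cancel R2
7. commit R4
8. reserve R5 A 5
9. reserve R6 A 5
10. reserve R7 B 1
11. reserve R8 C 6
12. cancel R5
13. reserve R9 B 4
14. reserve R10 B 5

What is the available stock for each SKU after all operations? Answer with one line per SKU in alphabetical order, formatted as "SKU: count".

Answer: A: 23
B: 16
C: 5

Derivation:
Step 1: reserve R1 A 6 -> on_hand[A=28 B=26 C=22] avail[A=22 B=26 C=22] open={R1}
Step 2: cancel R1 -> on_hand[A=28 B=26 C=22] avail[A=28 B=26 C=22] open={}
Step 3: reserve R2 B 5 -> on_hand[A=28 B=26 C=22] avail[A=28 B=21 C=22] open={R2}
Step 4: reserve R3 C 4 -> on_hand[A=28 B=26 C=22] avail[A=28 B=21 C=18] open={R2,R3}
Step 5: reserve R4 C 7 -> on_hand[A=28 B=26 C=22] avail[A=28 B=21 C=11] open={R2,R3,R4}
Step 6: cancel R2 -> on_hand[A=28 B=26 C=22] avail[A=28 B=26 C=11] open={R3,R4}
Step 7: commit R4 -> on_hand[A=28 B=26 C=15] avail[A=28 B=26 C=11] open={R3}
Step 8: reserve R5 A 5 -> on_hand[A=28 B=26 C=15] avail[A=23 B=26 C=11] open={R3,R5}
Step 9: reserve R6 A 5 -> on_hand[A=28 B=26 C=15] avail[A=18 B=26 C=11] open={R3,R5,R6}
Step 10: reserve R7 B 1 -> on_hand[A=28 B=26 C=15] avail[A=18 B=25 C=11] open={R3,R5,R6,R7}
Step 11: reserve R8 C 6 -> on_hand[A=28 B=26 C=15] avail[A=18 B=25 C=5] open={R3,R5,R6,R7,R8}
Step 12: cancel R5 -> on_hand[A=28 B=26 C=15] avail[A=23 B=25 C=5] open={R3,R6,R7,R8}
Step 13: reserve R9 B 4 -> on_hand[A=28 B=26 C=15] avail[A=23 B=21 C=5] open={R3,R6,R7,R8,R9}
Step 14: reserve R10 B 5 -> on_hand[A=28 B=26 C=15] avail[A=23 B=16 C=5] open={R10,R3,R6,R7,R8,R9}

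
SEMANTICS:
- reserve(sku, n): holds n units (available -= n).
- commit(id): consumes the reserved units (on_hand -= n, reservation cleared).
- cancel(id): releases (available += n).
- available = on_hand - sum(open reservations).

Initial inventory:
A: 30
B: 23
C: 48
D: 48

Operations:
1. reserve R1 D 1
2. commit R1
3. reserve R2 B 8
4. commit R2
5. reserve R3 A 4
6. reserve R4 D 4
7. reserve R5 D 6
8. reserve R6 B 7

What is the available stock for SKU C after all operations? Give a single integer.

Step 1: reserve R1 D 1 -> on_hand[A=30 B=23 C=48 D=48] avail[A=30 B=23 C=48 D=47] open={R1}
Step 2: commit R1 -> on_hand[A=30 B=23 C=48 D=47] avail[A=30 B=23 C=48 D=47] open={}
Step 3: reserve R2 B 8 -> on_hand[A=30 B=23 C=48 D=47] avail[A=30 B=15 C=48 D=47] open={R2}
Step 4: commit R2 -> on_hand[A=30 B=15 C=48 D=47] avail[A=30 B=15 C=48 D=47] open={}
Step 5: reserve R3 A 4 -> on_hand[A=30 B=15 C=48 D=47] avail[A=26 B=15 C=48 D=47] open={R3}
Step 6: reserve R4 D 4 -> on_hand[A=30 B=15 C=48 D=47] avail[A=26 B=15 C=48 D=43] open={R3,R4}
Step 7: reserve R5 D 6 -> on_hand[A=30 B=15 C=48 D=47] avail[A=26 B=15 C=48 D=37] open={R3,R4,R5}
Step 8: reserve R6 B 7 -> on_hand[A=30 B=15 C=48 D=47] avail[A=26 B=8 C=48 D=37] open={R3,R4,R5,R6}
Final available[C] = 48

Answer: 48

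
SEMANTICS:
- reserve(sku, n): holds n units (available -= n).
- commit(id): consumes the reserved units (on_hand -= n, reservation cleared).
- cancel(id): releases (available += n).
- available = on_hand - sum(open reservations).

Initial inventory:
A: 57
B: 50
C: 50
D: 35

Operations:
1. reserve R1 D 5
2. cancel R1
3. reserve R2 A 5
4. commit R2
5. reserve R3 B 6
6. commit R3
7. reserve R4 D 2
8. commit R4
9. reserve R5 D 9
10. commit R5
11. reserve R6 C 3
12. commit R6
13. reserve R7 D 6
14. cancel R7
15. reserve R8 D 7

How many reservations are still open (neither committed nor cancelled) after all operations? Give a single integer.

Answer: 1

Derivation:
Step 1: reserve R1 D 5 -> on_hand[A=57 B=50 C=50 D=35] avail[A=57 B=50 C=50 D=30] open={R1}
Step 2: cancel R1 -> on_hand[A=57 B=50 C=50 D=35] avail[A=57 B=50 C=50 D=35] open={}
Step 3: reserve R2 A 5 -> on_hand[A=57 B=50 C=50 D=35] avail[A=52 B=50 C=50 D=35] open={R2}
Step 4: commit R2 -> on_hand[A=52 B=50 C=50 D=35] avail[A=52 B=50 C=50 D=35] open={}
Step 5: reserve R3 B 6 -> on_hand[A=52 B=50 C=50 D=35] avail[A=52 B=44 C=50 D=35] open={R3}
Step 6: commit R3 -> on_hand[A=52 B=44 C=50 D=35] avail[A=52 B=44 C=50 D=35] open={}
Step 7: reserve R4 D 2 -> on_hand[A=52 B=44 C=50 D=35] avail[A=52 B=44 C=50 D=33] open={R4}
Step 8: commit R4 -> on_hand[A=52 B=44 C=50 D=33] avail[A=52 B=44 C=50 D=33] open={}
Step 9: reserve R5 D 9 -> on_hand[A=52 B=44 C=50 D=33] avail[A=52 B=44 C=50 D=24] open={R5}
Step 10: commit R5 -> on_hand[A=52 B=44 C=50 D=24] avail[A=52 B=44 C=50 D=24] open={}
Step 11: reserve R6 C 3 -> on_hand[A=52 B=44 C=50 D=24] avail[A=52 B=44 C=47 D=24] open={R6}
Step 12: commit R6 -> on_hand[A=52 B=44 C=47 D=24] avail[A=52 B=44 C=47 D=24] open={}
Step 13: reserve R7 D 6 -> on_hand[A=52 B=44 C=47 D=24] avail[A=52 B=44 C=47 D=18] open={R7}
Step 14: cancel R7 -> on_hand[A=52 B=44 C=47 D=24] avail[A=52 B=44 C=47 D=24] open={}
Step 15: reserve R8 D 7 -> on_hand[A=52 B=44 C=47 D=24] avail[A=52 B=44 C=47 D=17] open={R8}
Open reservations: ['R8'] -> 1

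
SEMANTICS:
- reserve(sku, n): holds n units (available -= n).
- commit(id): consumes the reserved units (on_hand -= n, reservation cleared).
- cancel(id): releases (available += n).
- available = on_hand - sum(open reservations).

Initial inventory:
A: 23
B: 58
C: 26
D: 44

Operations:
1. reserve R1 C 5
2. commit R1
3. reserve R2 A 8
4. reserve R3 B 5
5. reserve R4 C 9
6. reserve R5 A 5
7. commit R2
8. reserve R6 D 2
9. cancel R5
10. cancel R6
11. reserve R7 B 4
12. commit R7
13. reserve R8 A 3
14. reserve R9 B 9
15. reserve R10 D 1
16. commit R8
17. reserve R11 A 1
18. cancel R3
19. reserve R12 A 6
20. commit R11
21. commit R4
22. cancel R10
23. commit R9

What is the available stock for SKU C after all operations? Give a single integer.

Answer: 12

Derivation:
Step 1: reserve R1 C 5 -> on_hand[A=23 B=58 C=26 D=44] avail[A=23 B=58 C=21 D=44] open={R1}
Step 2: commit R1 -> on_hand[A=23 B=58 C=21 D=44] avail[A=23 B=58 C=21 D=44] open={}
Step 3: reserve R2 A 8 -> on_hand[A=23 B=58 C=21 D=44] avail[A=15 B=58 C=21 D=44] open={R2}
Step 4: reserve R3 B 5 -> on_hand[A=23 B=58 C=21 D=44] avail[A=15 B=53 C=21 D=44] open={R2,R3}
Step 5: reserve R4 C 9 -> on_hand[A=23 B=58 C=21 D=44] avail[A=15 B=53 C=12 D=44] open={R2,R3,R4}
Step 6: reserve R5 A 5 -> on_hand[A=23 B=58 C=21 D=44] avail[A=10 B=53 C=12 D=44] open={R2,R3,R4,R5}
Step 7: commit R2 -> on_hand[A=15 B=58 C=21 D=44] avail[A=10 B=53 C=12 D=44] open={R3,R4,R5}
Step 8: reserve R6 D 2 -> on_hand[A=15 B=58 C=21 D=44] avail[A=10 B=53 C=12 D=42] open={R3,R4,R5,R6}
Step 9: cancel R5 -> on_hand[A=15 B=58 C=21 D=44] avail[A=15 B=53 C=12 D=42] open={R3,R4,R6}
Step 10: cancel R6 -> on_hand[A=15 B=58 C=21 D=44] avail[A=15 B=53 C=12 D=44] open={R3,R4}
Step 11: reserve R7 B 4 -> on_hand[A=15 B=58 C=21 D=44] avail[A=15 B=49 C=12 D=44] open={R3,R4,R7}
Step 12: commit R7 -> on_hand[A=15 B=54 C=21 D=44] avail[A=15 B=49 C=12 D=44] open={R3,R4}
Step 13: reserve R8 A 3 -> on_hand[A=15 B=54 C=21 D=44] avail[A=12 B=49 C=12 D=44] open={R3,R4,R8}
Step 14: reserve R9 B 9 -> on_hand[A=15 B=54 C=21 D=44] avail[A=12 B=40 C=12 D=44] open={R3,R4,R8,R9}
Step 15: reserve R10 D 1 -> on_hand[A=15 B=54 C=21 D=44] avail[A=12 B=40 C=12 D=43] open={R10,R3,R4,R8,R9}
Step 16: commit R8 -> on_hand[A=12 B=54 C=21 D=44] avail[A=12 B=40 C=12 D=43] open={R10,R3,R4,R9}
Step 17: reserve R11 A 1 -> on_hand[A=12 B=54 C=21 D=44] avail[A=11 B=40 C=12 D=43] open={R10,R11,R3,R4,R9}
Step 18: cancel R3 -> on_hand[A=12 B=54 C=21 D=44] avail[A=11 B=45 C=12 D=43] open={R10,R11,R4,R9}
Step 19: reserve R12 A 6 -> on_hand[A=12 B=54 C=21 D=44] avail[A=5 B=45 C=12 D=43] open={R10,R11,R12,R4,R9}
Step 20: commit R11 -> on_hand[A=11 B=54 C=21 D=44] avail[A=5 B=45 C=12 D=43] open={R10,R12,R4,R9}
Step 21: commit R4 -> on_hand[A=11 B=54 C=12 D=44] avail[A=5 B=45 C=12 D=43] open={R10,R12,R9}
Step 22: cancel R10 -> on_hand[A=11 B=54 C=12 D=44] avail[A=5 B=45 C=12 D=44] open={R12,R9}
Step 23: commit R9 -> on_hand[A=11 B=45 C=12 D=44] avail[A=5 B=45 C=12 D=44] open={R12}
Final available[C] = 12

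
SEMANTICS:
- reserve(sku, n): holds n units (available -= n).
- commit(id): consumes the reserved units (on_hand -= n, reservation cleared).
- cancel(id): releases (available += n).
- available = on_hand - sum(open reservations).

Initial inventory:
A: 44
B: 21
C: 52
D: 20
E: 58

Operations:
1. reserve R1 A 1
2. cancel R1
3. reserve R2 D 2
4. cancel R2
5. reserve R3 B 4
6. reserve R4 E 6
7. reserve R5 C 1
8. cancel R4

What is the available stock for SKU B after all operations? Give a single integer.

Step 1: reserve R1 A 1 -> on_hand[A=44 B=21 C=52 D=20 E=58] avail[A=43 B=21 C=52 D=20 E=58] open={R1}
Step 2: cancel R1 -> on_hand[A=44 B=21 C=52 D=20 E=58] avail[A=44 B=21 C=52 D=20 E=58] open={}
Step 3: reserve R2 D 2 -> on_hand[A=44 B=21 C=52 D=20 E=58] avail[A=44 B=21 C=52 D=18 E=58] open={R2}
Step 4: cancel R2 -> on_hand[A=44 B=21 C=52 D=20 E=58] avail[A=44 B=21 C=52 D=20 E=58] open={}
Step 5: reserve R3 B 4 -> on_hand[A=44 B=21 C=52 D=20 E=58] avail[A=44 B=17 C=52 D=20 E=58] open={R3}
Step 6: reserve R4 E 6 -> on_hand[A=44 B=21 C=52 D=20 E=58] avail[A=44 B=17 C=52 D=20 E=52] open={R3,R4}
Step 7: reserve R5 C 1 -> on_hand[A=44 B=21 C=52 D=20 E=58] avail[A=44 B=17 C=51 D=20 E=52] open={R3,R4,R5}
Step 8: cancel R4 -> on_hand[A=44 B=21 C=52 D=20 E=58] avail[A=44 B=17 C=51 D=20 E=58] open={R3,R5}
Final available[B] = 17

Answer: 17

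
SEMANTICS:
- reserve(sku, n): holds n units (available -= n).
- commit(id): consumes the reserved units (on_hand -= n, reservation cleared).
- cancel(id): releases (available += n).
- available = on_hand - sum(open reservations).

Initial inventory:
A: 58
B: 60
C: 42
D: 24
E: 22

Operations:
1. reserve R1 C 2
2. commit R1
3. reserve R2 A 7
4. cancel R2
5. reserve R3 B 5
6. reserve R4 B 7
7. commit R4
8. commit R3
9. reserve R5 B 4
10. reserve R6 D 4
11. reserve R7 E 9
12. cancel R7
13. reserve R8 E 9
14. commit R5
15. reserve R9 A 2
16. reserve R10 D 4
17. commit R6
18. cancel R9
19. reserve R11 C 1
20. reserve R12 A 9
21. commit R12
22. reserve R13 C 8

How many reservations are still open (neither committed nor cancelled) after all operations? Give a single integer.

Step 1: reserve R1 C 2 -> on_hand[A=58 B=60 C=42 D=24 E=22] avail[A=58 B=60 C=40 D=24 E=22] open={R1}
Step 2: commit R1 -> on_hand[A=58 B=60 C=40 D=24 E=22] avail[A=58 B=60 C=40 D=24 E=22] open={}
Step 3: reserve R2 A 7 -> on_hand[A=58 B=60 C=40 D=24 E=22] avail[A=51 B=60 C=40 D=24 E=22] open={R2}
Step 4: cancel R2 -> on_hand[A=58 B=60 C=40 D=24 E=22] avail[A=58 B=60 C=40 D=24 E=22] open={}
Step 5: reserve R3 B 5 -> on_hand[A=58 B=60 C=40 D=24 E=22] avail[A=58 B=55 C=40 D=24 E=22] open={R3}
Step 6: reserve R4 B 7 -> on_hand[A=58 B=60 C=40 D=24 E=22] avail[A=58 B=48 C=40 D=24 E=22] open={R3,R4}
Step 7: commit R4 -> on_hand[A=58 B=53 C=40 D=24 E=22] avail[A=58 B=48 C=40 D=24 E=22] open={R3}
Step 8: commit R3 -> on_hand[A=58 B=48 C=40 D=24 E=22] avail[A=58 B=48 C=40 D=24 E=22] open={}
Step 9: reserve R5 B 4 -> on_hand[A=58 B=48 C=40 D=24 E=22] avail[A=58 B=44 C=40 D=24 E=22] open={R5}
Step 10: reserve R6 D 4 -> on_hand[A=58 B=48 C=40 D=24 E=22] avail[A=58 B=44 C=40 D=20 E=22] open={R5,R6}
Step 11: reserve R7 E 9 -> on_hand[A=58 B=48 C=40 D=24 E=22] avail[A=58 B=44 C=40 D=20 E=13] open={R5,R6,R7}
Step 12: cancel R7 -> on_hand[A=58 B=48 C=40 D=24 E=22] avail[A=58 B=44 C=40 D=20 E=22] open={R5,R6}
Step 13: reserve R8 E 9 -> on_hand[A=58 B=48 C=40 D=24 E=22] avail[A=58 B=44 C=40 D=20 E=13] open={R5,R6,R8}
Step 14: commit R5 -> on_hand[A=58 B=44 C=40 D=24 E=22] avail[A=58 B=44 C=40 D=20 E=13] open={R6,R8}
Step 15: reserve R9 A 2 -> on_hand[A=58 B=44 C=40 D=24 E=22] avail[A=56 B=44 C=40 D=20 E=13] open={R6,R8,R9}
Step 16: reserve R10 D 4 -> on_hand[A=58 B=44 C=40 D=24 E=22] avail[A=56 B=44 C=40 D=16 E=13] open={R10,R6,R8,R9}
Step 17: commit R6 -> on_hand[A=58 B=44 C=40 D=20 E=22] avail[A=56 B=44 C=40 D=16 E=13] open={R10,R8,R9}
Step 18: cancel R9 -> on_hand[A=58 B=44 C=40 D=20 E=22] avail[A=58 B=44 C=40 D=16 E=13] open={R10,R8}
Step 19: reserve R11 C 1 -> on_hand[A=58 B=44 C=40 D=20 E=22] avail[A=58 B=44 C=39 D=16 E=13] open={R10,R11,R8}
Step 20: reserve R12 A 9 -> on_hand[A=58 B=44 C=40 D=20 E=22] avail[A=49 B=44 C=39 D=16 E=13] open={R10,R11,R12,R8}
Step 21: commit R12 -> on_hand[A=49 B=44 C=40 D=20 E=22] avail[A=49 B=44 C=39 D=16 E=13] open={R10,R11,R8}
Step 22: reserve R13 C 8 -> on_hand[A=49 B=44 C=40 D=20 E=22] avail[A=49 B=44 C=31 D=16 E=13] open={R10,R11,R13,R8}
Open reservations: ['R10', 'R11', 'R13', 'R8'] -> 4

Answer: 4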